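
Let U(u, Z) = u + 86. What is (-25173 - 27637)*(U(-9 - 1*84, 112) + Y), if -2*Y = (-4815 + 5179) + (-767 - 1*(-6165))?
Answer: 152515280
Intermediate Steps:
Y = -2881 (Y = -((-4815 + 5179) + (-767 - 1*(-6165)))/2 = -(364 + (-767 + 6165))/2 = -(364 + 5398)/2 = -½*5762 = -2881)
U(u, Z) = 86 + u
(-25173 - 27637)*(U(-9 - 1*84, 112) + Y) = (-25173 - 27637)*((86 + (-9 - 1*84)) - 2881) = -52810*((86 + (-9 - 84)) - 2881) = -52810*((86 - 93) - 2881) = -52810*(-7 - 2881) = -52810*(-2888) = 152515280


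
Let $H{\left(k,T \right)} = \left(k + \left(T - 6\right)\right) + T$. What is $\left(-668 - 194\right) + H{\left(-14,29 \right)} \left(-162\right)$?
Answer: $-7018$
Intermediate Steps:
$H{\left(k,T \right)} = -6 + k + 2 T$ ($H{\left(k,T \right)} = \left(k + \left(T - 6\right)\right) + T = \left(k + \left(-6 + T\right)\right) + T = \left(-6 + T + k\right) + T = -6 + k + 2 T$)
$\left(-668 - 194\right) + H{\left(-14,29 \right)} \left(-162\right) = \left(-668 - 194\right) + \left(-6 - 14 + 2 \cdot 29\right) \left(-162\right) = \left(-668 - 194\right) + \left(-6 - 14 + 58\right) \left(-162\right) = -862 + 38 \left(-162\right) = -862 - 6156 = -7018$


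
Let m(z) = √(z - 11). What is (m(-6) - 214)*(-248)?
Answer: 53072 - 248*I*√17 ≈ 53072.0 - 1022.5*I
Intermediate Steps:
m(z) = √(-11 + z)
(m(-6) - 214)*(-248) = (√(-11 - 6) - 214)*(-248) = (√(-17) - 214)*(-248) = (I*√17 - 214)*(-248) = (-214 + I*√17)*(-248) = 53072 - 248*I*√17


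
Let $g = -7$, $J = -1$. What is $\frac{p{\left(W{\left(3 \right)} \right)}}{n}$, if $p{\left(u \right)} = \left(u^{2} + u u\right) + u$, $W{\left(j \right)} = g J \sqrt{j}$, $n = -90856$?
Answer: $- \frac{147}{45428} - \frac{7 \sqrt{3}}{90856} \approx -0.0033693$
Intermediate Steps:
$W{\left(j \right)} = 7 \sqrt{j}$ ($W{\left(j \right)} = - 7 \left(- \sqrt{j}\right) = 7 \sqrt{j}$)
$p{\left(u \right)} = u + 2 u^{2}$ ($p{\left(u \right)} = \left(u^{2} + u^{2}\right) + u = 2 u^{2} + u = u + 2 u^{2}$)
$\frac{p{\left(W{\left(3 \right)} \right)}}{n} = \frac{7 \sqrt{3} \left(1 + 2 \cdot 7 \sqrt{3}\right)}{-90856} = 7 \sqrt{3} \left(1 + 14 \sqrt{3}\right) \left(- \frac{1}{90856}\right) = - \frac{7 \sqrt{3} \left(1 + 14 \sqrt{3}\right)}{90856}$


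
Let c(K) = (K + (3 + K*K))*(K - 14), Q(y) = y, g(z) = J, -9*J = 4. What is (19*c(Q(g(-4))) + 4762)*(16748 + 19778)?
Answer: 106681049888/729 ≈ 1.4634e+8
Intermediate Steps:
J = -4/9 (J = -1/9*4 = -4/9 ≈ -0.44444)
g(z) = -4/9
c(K) = (-14 + K)*(3 + K + K**2) (c(K) = (K + (3 + K**2))*(-14 + K) = (3 + K + K**2)*(-14 + K) = (-14 + K)*(3 + K + K**2))
(19*c(Q(g(-4))) + 4762)*(16748 + 19778) = (19*(-42 + (-4/9)**3 - 13*(-4/9)**2 - 11*(-4/9)) + 4762)*(16748 + 19778) = (19*(-42 - 64/729 - 13*16/81 + 44/9) + 4762)*36526 = (19*(-42 - 64/729 - 208/81 + 44/9) + 4762)*36526 = (19*(-28990/729) + 4762)*36526 = (-550810/729 + 4762)*36526 = (2920688/729)*36526 = 106681049888/729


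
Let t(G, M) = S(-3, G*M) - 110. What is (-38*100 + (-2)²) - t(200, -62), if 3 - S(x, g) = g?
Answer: -16089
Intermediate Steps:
S(x, g) = 3 - g
t(G, M) = -107 - G*M (t(G, M) = (3 - G*M) - 110 = -107 - G*M)
(-38*100 + (-2)²) - t(200, -62) = (-38*100 + (-2)²) - (-107 - 1*200*(-62)) = (-3800 + 4) - (-107 + 12400) = -3796 - 1*12293 = -3796 - 12293 = -16089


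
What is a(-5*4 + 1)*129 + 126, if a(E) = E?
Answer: -2325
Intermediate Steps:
a(-5*4 + 1)*129 + 126 = (-5*4 + 1)*129 + 126 = (-20 + 1)*129 + 126 = -19*129 + 126 = -2451 + 126 = -2325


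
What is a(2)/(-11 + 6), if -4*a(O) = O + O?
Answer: ⅕ ≈ 0.20000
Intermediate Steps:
a(O) = -O/2 (a(O) = -(O + O)/4 = -O/2)
a(2)/(-11 + 6) = (-½*2)/(-11 + 6) = -1/(-5) = -⅕*(-1) = ⅕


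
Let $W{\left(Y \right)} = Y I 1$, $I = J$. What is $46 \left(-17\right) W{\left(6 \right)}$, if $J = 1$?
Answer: $-4692$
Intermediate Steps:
$I = 1$
$W{\left(Y \right)} = Y$ ($W{\left(Y \right)} = Y 1 \cdot 1 = Y 1 = Y$)
$46 \left(-17\right) W{\left(6 \right)} = 46 \left(-17\right) 6 = \left(-782\right) 6 = -4692$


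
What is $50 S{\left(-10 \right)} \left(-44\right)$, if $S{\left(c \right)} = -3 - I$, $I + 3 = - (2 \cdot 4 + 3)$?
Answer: $-24200$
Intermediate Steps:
$I = -14$ ($I = -3 - \left(2 \cdot 4 + 3\right) = -3 - \left(8 + 3\right) = -3 - 11 = -14$)
$S{\left(c \right)} = 11$ ($S{\left(c \right)} = -3 - -14 = -3 + 14 = 11$)
$50 S{\left(-10 \right)} \left(-44\right) = 50 \cdot 11 \left(-44\right) = 550 \left(-44\right) = -24200$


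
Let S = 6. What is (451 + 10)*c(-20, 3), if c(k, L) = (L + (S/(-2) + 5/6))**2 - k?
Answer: 343445/36 ≈ 9540.1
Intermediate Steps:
c(k, L) = (-13/6 + L)**2 - k (c(k, L) = (L + (6/(-2) + 5/6))**2 - k = (L + (6*(-1/2) + 5*(1/6)))**2 - k = (L + (-3 + 5/6))**2 - k = (L - 13/6)**2 - k = (-13/6 + L)**2 - k)
(451 + 10)*c(-20, 3) = (451 + 10)*(-1*(-20) + (-13 + 6*3)**2/36) = 461*(20 + (-13 + 18)**2/36) = 461*(20 + (1/36)*5**2) = 461*(20 + (1/36)*25) = 461*(20 + 25/36) = 461*(745/36) = 343445/36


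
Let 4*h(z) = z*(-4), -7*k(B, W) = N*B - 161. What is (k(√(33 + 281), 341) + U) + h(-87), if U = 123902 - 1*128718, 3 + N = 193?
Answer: -4706 - 190*√314/7 ≈ -5187.0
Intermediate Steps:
N = 190 (N = -3 + 193 = 190)
U = -4816 (U = 123902 - 128718 = -4816)
k(B, W) = 23 - 190*B/7 (k(B, W) = -(190*B - 161)/7 = -(-161 + 190*B)/7 = 23 - 190*B/7)
h(z) = -z (h(z) = (z*(-4))/4 = (-4*z)/4 = -z)
(k(√(33 + 281), 341) + U) + h(-87) = ((23 - 190*√(33 + 281)/7) - 4816) - 1*(-87) = ((23 - 190*√314/7) - 4816) + 87 = (-4793 - 190*√314/7) + 87 = -4706 - 190*√314/7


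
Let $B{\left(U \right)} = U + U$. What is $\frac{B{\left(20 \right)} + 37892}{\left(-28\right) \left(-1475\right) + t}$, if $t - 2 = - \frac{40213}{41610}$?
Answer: $\frac{1578350520}{1718536007} \approx 0.91843$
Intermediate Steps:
$t = \frac{43007}{41610}$ ($t = 2 - \frac{40213}{41610} = \frac{43007}{41610} \approx 1.0336$)
$B{\left(U \right)} = 2 U$
$\frac{B{\left(20 \right)} + 37892}{\left(-28\right) \left(-1475\right) + t} = \frac{2 \cdot 20 + 37892}{\left(-28\right) \left(-1475\right) + \frac{43007}{41610}} = \frac{40 + 37892}{41300 + \frac{43007}{41610}} = \frac{37932}{\frac{1718536007}{41610}} = 37932 \cdot \frac{41610}{1718536007} = \frac{1578350520}{1718536007}$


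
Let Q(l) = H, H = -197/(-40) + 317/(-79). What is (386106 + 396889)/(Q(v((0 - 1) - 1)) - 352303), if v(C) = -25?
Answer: -2474264200/1113274597 ≈ -2.2225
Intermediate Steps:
H = 2883/3160 (H = -197*(-1/40) + 317*(-1/79) = 197/40 - 317/79 = 2883/3160 ≈ 0.91234)
Q(l) = 2883/3160
(386106 + 396889)/(Q(v((0 - 1) - 1)) - 352303) = (386106 + 396889)/(2883/3160 - 352303) = 782995/(-1113274597/3160) = 782995*(-3160/1113274597) = -2474264200/1113274597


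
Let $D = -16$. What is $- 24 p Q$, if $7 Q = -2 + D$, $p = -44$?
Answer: $- \frac{19008}{7} \approx -2715.4$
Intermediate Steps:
$Q = - \frac{18}{7}$ ($Q = \frac{-2 - 16}{7} = \frac{1}{7} \left(-18\right) = - \frac{18}{7} \approx -2.5714$)
$- 24 p Q = \left(-24\right) \left(-44\right) \left(- \frac{18}{7}\right) = 1056 \left(- \frac{18}{7}\right) = - \frac{19008}{7}$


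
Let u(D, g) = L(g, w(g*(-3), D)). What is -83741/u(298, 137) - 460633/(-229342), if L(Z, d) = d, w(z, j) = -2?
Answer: 4801562422/114671 ≈ 41873.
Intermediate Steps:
u(D, g) = -2
-83741/u(298, 137) - 460633/(-229342) = -83741/(-2) - 460633/(-229342) = -83741*(-1/2) - 460633*(-1/229342) = 83741/2 + 460633/229342 = 4801562422/114671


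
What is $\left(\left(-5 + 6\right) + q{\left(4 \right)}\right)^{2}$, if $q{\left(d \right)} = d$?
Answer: $25$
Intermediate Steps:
$\left(\left(-5 + 6\right) + q{\left(4 \right)}\right)^{2} = \left(\left(-5 + 6\right) + 4\right)^{2} = \left(1 + 4\right)^{2} = 5^{2} = 25$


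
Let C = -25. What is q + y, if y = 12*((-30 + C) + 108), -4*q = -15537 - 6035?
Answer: 6029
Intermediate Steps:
q = 5393 (q = -(-15537 - 6035)/4 = -1/4*(-21572) = 5393)
y = 636 (y = 12*((-30 - 25) + 108) = 12*(-55 + 108) = 12*53 = 636)
q + y = 5393 + 636 = 6029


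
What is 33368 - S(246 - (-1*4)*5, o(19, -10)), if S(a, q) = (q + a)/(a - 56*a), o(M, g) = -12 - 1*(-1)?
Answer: 97634819/2926 ≈ 33368.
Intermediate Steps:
o(M, g) = -11 (o(M, g) = -12 + 1 = -11)
S(a, q) = -(a + q)/(55*a) (S(a, q) = (a + q)/((-55*a)) = (a + q)*(-1/(55*a)) = -(a + q)/(55*a))
33368 - S(246 - (-1*4)*5, o(19, -10)) = 33368 - (-(246 - (-1*4)*5) - 1*(-11))/(55*(246 - (-1*4)*5)) = 33368 - (-(246 - (-4)*5) + 11)/(55*(246 - (-4)*5)) = 33368 - (-(246 - 1*(-20)) + 11)/(55*(246 - 1*(-20))) = 33368 - (-(246 + 20) + 11)/(55*(246 + 20)) = 33368 - (-1*266 + 11)/(55*266) = 33368 - (-266 + 11)/(55*266) = 33368 - (-255)/(55*266) = 33368 - 1*(-51/2926) = 33368 + 51/2926 = 97634819/2926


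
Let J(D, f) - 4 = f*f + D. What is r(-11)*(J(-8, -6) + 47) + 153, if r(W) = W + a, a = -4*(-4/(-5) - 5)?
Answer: 3056/5 ≈ 611.20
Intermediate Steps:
a = 84/5 (a = -4*(-4*(-1/5) - 5) = -4*(4/5 - 5) = -4*(-21/5) = 84/5 ≈ 16.800)
J(D, f) = 4 + D + f**2 (J(D, f) = 4 + (f*f + D) = 4 + (f**2 + D) = 4 + (D + f**2) = 4 + D + f**2)
r(W) = 84/5 + W (r(W) = W + 84/5 = 84/5 + W)
r(-11)*(J(-8, -6) + 47) + 153 = (84/5 - 11)*((4 - 8 + (-6)**2) + 47) + 153 = 29*((4 - 8 + 36) + 47)/5 + 153 = 29*(32 + 47)/5 + 153 = (29/5)*79 + 153 = 2291/5 + 153 = 3056/5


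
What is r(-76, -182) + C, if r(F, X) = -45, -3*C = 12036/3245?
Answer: -2543/55 ≈ -46.236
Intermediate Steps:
C = -68/55 (C = -4012/3245 = -⅓*204/55 = -68/55 ≈ -1.2364)
r(-76, -182) + C = -45 - 68/55 = -2543/55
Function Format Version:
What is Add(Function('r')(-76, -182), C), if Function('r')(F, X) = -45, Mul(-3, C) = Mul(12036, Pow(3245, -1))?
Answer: Rational(-2543, 55) ≈ -46.236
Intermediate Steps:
C = Rational(-68, 55) (C = Mul(Rational(-1, 3), Mul(12036, Pow(3245, -1))) = Mul(Rational(-1, 3), Mul(12036, Rational(1, 3245))) = Mul(Rational(-1, 3), Rational(204, 55)) = Rational(-68, 55) ≈ -1.2364)
Add(Function('r')(-76, -182), C) = Add(-45, Rational(-68, 55)) = Rational(-2543, 55)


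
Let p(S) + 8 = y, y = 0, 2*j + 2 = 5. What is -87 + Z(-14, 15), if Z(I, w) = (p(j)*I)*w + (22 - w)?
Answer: 1600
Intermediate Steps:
j = 3/2 (j = -1 + (½)*5 = -1 + 5/2 = 3/2 ≈ 1.5000)
p(S) = -8 (p(S) = -8 + 0 = -8)
Z(I, w) = 22 - w - 8*I*w (Z(I, w) = (-8*I)*w + (22 - w) = -8*I*w + (22 - w) = 22 - w - 8*I*w)
-87 + Z(-14, 15) = -87 + (22 - 1*15 - 8*(-14)*15) = -87 + (22 - 15 + 1680) = -87 + 1687 = 1600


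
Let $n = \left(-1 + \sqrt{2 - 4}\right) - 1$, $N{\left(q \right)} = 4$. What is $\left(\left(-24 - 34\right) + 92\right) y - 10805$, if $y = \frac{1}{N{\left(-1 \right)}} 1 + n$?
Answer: $- \frac{21729}{2} + 34 i \sqrt{2} \approx -10865.0 + 48.083 i$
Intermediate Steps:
$n = -2 + i \sqrt{2}$ ($n = \left(-1 + \sqrt{-2}\right) - 1 = \left(-1 + i \sqrt{2}\right) - 1 = -2 + i \sqrt{2} \approx -2.0 + 1.4142 i$)
$y = - \frac{7}{4} + i \sqrt{2}$ ($y = \frac{1}{4} \cdot 1 - \left(2 - i \sqrt{2}\right) = \frac{1}{4} - \left(2 - i \sqrt{2}\right) = - \frac{7}{4} + i \sqrt{2} \approx -1.75 + 1.4142 i$)
$\left(\left(-24 - 34\right) + 92\right) y - 10805 = \left(\left(-24 - 34\right) + 92\right) \left(- \frac{7}{4} + i \sqrt{2}\right) - 10805 = \left(-58 + 92\right) \left(- \frac{7}{4} + i \sqrt{2}\right) - 10805 = 34 \left(- \frac{7}{4} + i \sqrt{2}\right) - 10805 = \left(- \frac{119}{2} + 34 i \sqrt{2}\right) - 10805 = - \frac{21729}{2} + 34 i \sqrt{2}$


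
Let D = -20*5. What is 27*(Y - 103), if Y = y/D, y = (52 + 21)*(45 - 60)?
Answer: -49707/20 ≈ -2485.4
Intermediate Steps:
D = -100
y = -1095 (y = 73*(-15) = -1095)
Y = 219/20 (Y = -1095/(-100) = -1095*(-1/100) = 219/20 ≈ 10.950)
27*(Y - 103) = 27*(219/20 - 103) = 27*(-1841/20) = -49707/20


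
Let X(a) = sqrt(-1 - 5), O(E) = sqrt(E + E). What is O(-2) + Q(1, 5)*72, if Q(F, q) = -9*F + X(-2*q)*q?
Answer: -648 + 2*I + 360*I*sqrt(6) ≈ -648.0 + 883.82*I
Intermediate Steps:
O(E) = sqrt(2)*sqrt(E) (O(E) = sqrt(2*E) = sqrt(2)*sqrt(E))
X(a) = I*sqrt(6) (X(a) = sqrt(-6) = I*sqrt(6))
Q(F, q) = -9*F + I*q*sqrt(6) (Q(F, q) = -9*F + (I*sqrt(6))*q = -9*F + I*q*sqrt(6))
O(-2) + Q(1, 5)*72 = sqrt(2)*sqrt(-2) + (-9*1 + I*5*sqrt(6))*72 = sqrt(2)*(I*sqrt(2)) + (-9 + 5*I*sqrt(6))*72 = 2*I + (-648 + 360*I*sqrt(6)) = -648 + 2*I + 360*I*sqrt(6)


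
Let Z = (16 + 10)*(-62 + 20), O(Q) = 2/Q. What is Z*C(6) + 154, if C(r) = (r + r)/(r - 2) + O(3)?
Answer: -3850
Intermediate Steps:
Z = -1092 (Z = 26*(-42) = -1092)
C(r) = ⅔ + 2*r/(-2 + r) (C(r) = (r + r)/(r - 2) + 2/3 = (2*r)/(-2 + r) + 2*(⅓) = 2*r/(-2 + r) + ⅔ = ⅔ + 2*r/(-2 + r))
Z*C(6) + 154 = -1456*(-1 + 2*6)/(-2 + 6) + 154 = -1456*(-1 + 12)/4 + 154 = -1456*11/4 + 154 = -1092*11/3 + 154 = -4004 + 154 = -3850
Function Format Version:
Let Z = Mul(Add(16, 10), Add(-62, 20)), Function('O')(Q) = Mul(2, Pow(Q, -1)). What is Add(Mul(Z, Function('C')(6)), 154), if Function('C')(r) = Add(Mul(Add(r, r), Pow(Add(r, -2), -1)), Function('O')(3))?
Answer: -3850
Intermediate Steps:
Z = -1092 (Z = Mul(26, -42) = -1092)
Function('C')(r) = Add(Rational(2, 3), Mul(2, r, Pow(Add(-2, r), -1))) (Function('C')(r) = Add(Mul(Add(r, r), Pow(Add(r, -2), -1)), Mul(2, Pow(3, -1))) = Add(Mul(Mul(2, r), Pow(Add(-2, r), -1)), Mul(2, Rational(1, 3))) = Add(Mul(2, r, Pow(Add(-2, r), -1)), Rational(2, 3)) = Add(Rational(2, 3), Mul(2, r, Pow(Add(-2, r), -1))))
Add(Mul(Z, Function('C')(6)), 154) = Add(Mul(-1092, Mul(Rational(4, 3), Pow(Add(-2, 6), -1), Add(-1, Mul(2, 6)))), 154) = Add(Mul(-1092, Mul(Rational(4, 3), Pow(4, -1), Add(-1, 12))), 154) = Add(Mul(-1092, Mul(Rational(4, 3), Rational(1, 4), 11)), 154) = Add(Mul(-1092, Rational(11, 3)), 154) = Add(-4004, 154) = -3850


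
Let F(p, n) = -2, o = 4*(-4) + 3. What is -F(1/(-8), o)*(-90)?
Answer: -180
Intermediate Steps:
o = -13 (o = -16 + 3 = -13)
-F(1/(-8), o)*(-90) = -1*(-2)*(-90) = 2*(-90) = -180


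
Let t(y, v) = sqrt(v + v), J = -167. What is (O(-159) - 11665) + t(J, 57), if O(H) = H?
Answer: -11824 + sqrt(114) ≈ -11813.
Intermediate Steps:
t(y, v) = sqrt(2)*sqrt(v) (t(y, v) = sqrt(2*v) = sqrt(2)*sqrt(v))
(O(-159) - 11665) + t(J, 57) = (-159 - 11665) + sqrt(2)*sqrt(57) = -11824 + sqrt(114)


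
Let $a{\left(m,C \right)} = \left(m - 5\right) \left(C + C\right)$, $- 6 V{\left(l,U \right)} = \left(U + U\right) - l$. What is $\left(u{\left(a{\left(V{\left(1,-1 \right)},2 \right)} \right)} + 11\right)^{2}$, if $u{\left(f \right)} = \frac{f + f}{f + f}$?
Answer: $144$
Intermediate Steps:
$V{\left(l,U \right)} = - \frac{U}{3} + \frac{l}{6}$ ($V{\left(l,U \right)} = - \frac{\left(U + U\right) - l}{6} = - \frac{2 U - l}{6} = - \frac{- l + 2 U}{6} = - \frac{U}{3} + \frac{l}{6}$)
$a{\left(m,C \right)} = 2 C \left(-5 + m\right)$ ($a{\left(m,C \right)} = \left(-5 + m\right) 2 C = 2 C \left(-5 + m\right)$)
$u{\left(f \right)} = 1$ ($u{\left(f \right)} = \frac{2 f}{2 f} = 2 f \frac{1}{2 f} = 1$)
$\left(u{\left(a{\left(V{\left(1,-1 \right)},2 \right)} \right)} + 11\right)^{2} = \left(1 + 11\right)^{2} = 12^{2} = 144$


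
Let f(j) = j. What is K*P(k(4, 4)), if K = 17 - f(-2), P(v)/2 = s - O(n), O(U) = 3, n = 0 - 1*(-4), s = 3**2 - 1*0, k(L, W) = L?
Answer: 228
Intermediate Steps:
s = 9 (s = 9 + 0 = 9)
n = 4 (n = 0 + 4 = 4)
P(v) = 12 (P(v) = 2*(9 - 1*3) = 2*(9 - 3) = 2*6 = 12)
K = 19 (K = 17 - 1*(-2) = 17 + 2 = 19)
K*P(k(4, 4)) = 19*12 = 228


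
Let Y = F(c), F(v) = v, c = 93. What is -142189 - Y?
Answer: -142282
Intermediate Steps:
Y = 93
-142189 - Y = -142189 - 1*93 = -142189 - 93 = -142282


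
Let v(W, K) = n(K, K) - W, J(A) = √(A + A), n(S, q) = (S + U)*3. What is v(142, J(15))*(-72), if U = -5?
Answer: 11304 - 216*√30 ≈ 10121.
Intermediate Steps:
n(S, q) = -15 + 3*S (n(S, q) = (S - 5)*3 = (-5 + S)*3 = -15 + 3*S)
J(A) = √2*√A (J(A) = √(2*A) = √2*√A)
v(W, K) = -15 - W + 3*K (v(W, K) = (-15 + 3*K) - W = -15 - W + 3*K)
v(142, J(15))*(-72) = (-15 - 1*142 + 3*(√2*√15))*(-72) = (-15 - 142 + 3*√30)*(-72) = (-157 + 3*√30)*(-72) = 11304 - 216*√30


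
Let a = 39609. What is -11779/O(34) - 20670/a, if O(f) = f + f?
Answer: -155986657/897804 ≈ -173.74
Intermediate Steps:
O(f) = 2*f
-11779/O(34) - 20670/a = -11779/(2*34) - 20670/39609 = -11779/68 - 20670*1/39609 = -11779*1/68 - 6890/13203 = -11779/68 - 6890/13203 = -155986657/897804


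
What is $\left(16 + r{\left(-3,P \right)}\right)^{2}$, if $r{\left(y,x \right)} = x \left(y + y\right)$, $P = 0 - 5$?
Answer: $2116$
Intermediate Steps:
$P = -5$
$r{\left(y,x \right)} = 2 x y$ ($r{\left(y,x \right)} = x 2 y = 2 x y$)
$\left(16 + r{\left(-3,P \right)}\right)^{2} = \left(16 + 2 \left(-5\right) \left(-3\right)\right)^{2} = \left(16 + 30\right)^{2} = 46^{2} = 2116$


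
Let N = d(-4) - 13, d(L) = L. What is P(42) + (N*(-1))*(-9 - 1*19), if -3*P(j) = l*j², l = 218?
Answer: -128660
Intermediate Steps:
N = -17 (N = -4 - 13 = -17)
P(j) = -218*j²/3
P(42) + (N*(-1))*(-9 - 1*19) = -218/3*42² + (-17*(-1))*(-9 - 1*19) = -218/3*1764 + 17*(-9 - 19) = -128184 + 17*(-28) = -128184 - 476 = -128660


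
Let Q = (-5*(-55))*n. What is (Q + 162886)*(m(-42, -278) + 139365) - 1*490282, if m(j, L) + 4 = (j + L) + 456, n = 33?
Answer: 23987553335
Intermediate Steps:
m(j, L) = 452 + L + j (m(j, L) = -4 + ((j + L) + 456) = -4 + ((L + j) + 456) = -4 + (456 + L + j) = 452 + L + j)
Q = 9075 (Q = -5*(-55)*33 = 275*33 = 9075)
(Q + 162886)*(m(-42, -278) + 139365) - 1*490282 = (9075 + 162886)*((452 - 278 - 42) + 139365) - 1*490282 = 171961*(132 + 139365) - 490282 = 171961*139497 - 490282 = 23988043617 - 490282 = 23987553335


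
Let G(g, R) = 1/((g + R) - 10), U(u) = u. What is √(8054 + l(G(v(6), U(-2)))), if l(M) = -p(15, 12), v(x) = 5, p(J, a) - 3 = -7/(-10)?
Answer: 19*√2230/10 ≈ 89.724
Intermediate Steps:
p(J, a) = 37/10 (p(J, a) = 3 - 7/(-10) = 3 - 7*(-⅒) = 3 + 7/10 = 37/10)
G(g, R) = 1/(-10 + R + g) (G(g, R) = 1/((R + g) - 10) = 1/(-10 + R + g))
l(M) = -37/10 (l(M) = -1*37/10 = -37/10)
√(8054 + l(G(v(6), U(-2)))) = √(8054 - 37/10) = √(80503/10) = 19*√2230/10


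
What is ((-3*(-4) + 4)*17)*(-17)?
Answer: -4624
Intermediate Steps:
((-3*(-4) + 4)*17)*(-17) = ((12 + 4)*17)*(-17) = (16*17)*(-17) = 272*(-17) = -4624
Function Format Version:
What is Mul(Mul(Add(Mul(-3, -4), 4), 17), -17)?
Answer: -4624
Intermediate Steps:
Mul(Mul(Add(Mul(-3, -4), 4), 17), -17) = Mul(Mul(Add(12, 4), 17), -17) = Mul(Mul(16, 17), -17) = Mul(272, -17) = -4624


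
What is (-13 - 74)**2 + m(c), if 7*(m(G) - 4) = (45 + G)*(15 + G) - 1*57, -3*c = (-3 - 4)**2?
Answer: 476242/63 ≈ 7559.4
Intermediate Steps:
c = -49/3 (c = -(-3 - 4)**2/3 = -1/3*(-7)**2 = -1/3*49 = -49/3 ≈ -16.333)
m(G) = -29/7 + (15 + G)*(45 + G)/7 (m(G) = 4 + ((45 + G)*(15 + G) - 1*57)/7 = 4 + ((15 + G)*(45 + G) - 57)/7 = 4 + (-57 + (15 + G)*(45 + G))/7 = 4 + (-57/7 + (15 + G)*(45 + G)/7) = -29/7 + (15 + G)*(45 + G)/7)
(-13 - 74)**2 + m(c) = (-13 - 74)**2 + (646/7 + (-49/3)**2/7 + (60/7)*(-49/3)) = (-87)**2 + (646/7 + (1/7)*(2401/9) - 140) = 7569 + (646/7 + 343/9 - 140) = 7569 - 605/63 = 476242/63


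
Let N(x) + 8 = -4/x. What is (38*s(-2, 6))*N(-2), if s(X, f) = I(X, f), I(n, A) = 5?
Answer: -1140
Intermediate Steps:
s(X, f) = 5
N(x) = -8 - 4/x
(38*s(-2, 6))*N(-2) = (38*5)*(-8 - 4/(-2)) = 190*(-8 - 4*(-½)) = 190*(-8 + 2) = 190*(-6) = -1140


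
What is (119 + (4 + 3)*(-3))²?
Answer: 9604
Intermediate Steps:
(119 + (4 + 3)*(-3))² = (119 + 7*(-3))² = (119 - 21)² = 98² = 9604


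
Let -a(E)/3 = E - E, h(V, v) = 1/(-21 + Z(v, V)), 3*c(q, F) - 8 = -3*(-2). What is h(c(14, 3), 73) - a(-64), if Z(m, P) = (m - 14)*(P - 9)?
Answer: -3/830 ≈ -0.0036145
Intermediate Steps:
c(q, F) = 14/3 (c(q, F) = 8/3 + (-3*(-2))/3 = 8/3 + (⅓)*6 = 8/3 + 2 = 14/3)
Z(m, P) = (-14 + m)*(-9 + P)
h(V, v) = 1/(105 - 14*V - 9*v + V*v) (h(V, v) = 1/(-21 + (126 - 14*V - 9*v + V*v)) = 1/(105 - 14*V - 9*v + V*v))
a(E) = 0 (a(E) = -3*(E - E) = -3*0 = 0)
h(c(14, 3), 73) - a(-64) = 1/(105 - 14*14/3 - 9*73 + (14/3)*73) - 1*0 = 1/(105 - 196/3 - 657 + 1022/3) + 0 = 1/(-830/3) + 0 = -3/830 + 0 = -3/830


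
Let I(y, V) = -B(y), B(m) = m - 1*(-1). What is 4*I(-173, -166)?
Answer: 688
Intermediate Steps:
B(m) = 1 + m (B(m) = m + 1 = 1 + m)
I(y, V) = -1 - y (I(y, V) = -(1 + y) = -1 - y)
4*I(-173, -166) = 4*(-1 - 1*(-173)) = 4*(-1 + 173) = 4*172 = 688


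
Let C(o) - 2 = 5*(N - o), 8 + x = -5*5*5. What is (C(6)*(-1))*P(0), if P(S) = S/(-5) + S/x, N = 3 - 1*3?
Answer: 0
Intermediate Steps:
N = 0 (N = 3 - 3 = 0)
x = -133 (x = -8 - 5*5*5 = -8 - 25*5 = -8 - 125 = -133)
C(o) = 2 - 5*o (C(o) = 2 + 5*(0 - o) = 2 + 5*(-o) = 2 - 5*o)
P(S) = -138*S/665 (P(S) = S/(-5) + S/(-133) = S*(-⅕) + S*(-1/133) = -S/5 - S/133 = -138*S/665)
(C(6)*(-1))*P(0) = ((2 - 5*6)*(-1))*(-138/665*0) = ((2 - 30)*(-1))*0 = -28*(-1)*0 = 28*0 = 0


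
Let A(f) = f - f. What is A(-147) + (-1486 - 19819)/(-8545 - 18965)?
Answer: 4261/5502 ≈ 0.77445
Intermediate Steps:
A(f) = 0
A(-147) + (-1486 - 19819)/(-8545 - 18965) = 0 + (-1486 - 19819)/(-8545 - 18965) = 0 - 21305/(-27510) = 0 - 21305*(-1/27510) = 0 + 4261/5502 = 4261/5502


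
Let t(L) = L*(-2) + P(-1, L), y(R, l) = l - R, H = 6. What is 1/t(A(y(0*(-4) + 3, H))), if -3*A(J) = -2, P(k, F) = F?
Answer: -3/2 ≈ -1.5000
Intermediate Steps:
A(J) = 2/3 (A(J) = -1/3*(-2) = 2/3)
t(L) = -L (t(L) = L*(-2) + L = -2*L + L = -L)
1/t(A(y(0*(-4) + 3, H))) = 1/(-1*2/3) = 1/(-2/3) = -3/2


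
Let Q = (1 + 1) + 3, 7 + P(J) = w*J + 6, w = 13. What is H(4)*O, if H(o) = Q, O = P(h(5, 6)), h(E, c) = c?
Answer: 385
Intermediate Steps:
P(J) = -1 + 13*J (P(J) = -7 + (13*J + 6) = -7 + (6 + 13*J) = -1 + 13*J)
Q = 5 (Q = 2 + 3 = 5)
O = 77 (O = -1 + 13*6 = -1 + 78 = 77)
H(o) = 5
H(4)*O = 5*77 = 385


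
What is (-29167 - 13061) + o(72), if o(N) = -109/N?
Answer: -3040525/72 ≈ -42230.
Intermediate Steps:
(-29167 - 13061) + o(72) = (-29167 - 13061) - 109/72 = -42228 - 109*1/72 = -42228 - 109/72 = -3040525/72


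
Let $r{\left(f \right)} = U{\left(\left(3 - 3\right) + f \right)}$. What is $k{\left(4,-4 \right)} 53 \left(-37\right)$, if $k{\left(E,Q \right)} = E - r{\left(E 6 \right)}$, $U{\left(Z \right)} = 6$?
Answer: $3922$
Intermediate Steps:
$r{\left(f \right)} = 6$
$k{\left(E,Q \right)} = -6 + E$ ($k{\left(E,Q \right)} = E - 6 = -6 + E$)
$k{\left(4,-4 \right)} 53 \left(-37\right) = \left(-6 + 4\right) 53 \left(-37\right) = \left(-2\right) 53 \left(-37\right) = \left(-106\right) \left(-37\right) = 3922$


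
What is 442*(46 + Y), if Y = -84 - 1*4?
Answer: -18564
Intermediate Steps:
Y = -88 (Y = -84 - 4 = -88)
442*(46 + Y) = 442*(46 - 88) = 442*(-42) = -18564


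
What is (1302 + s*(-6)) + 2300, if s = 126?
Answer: 2846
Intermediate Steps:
(1302 + s*(-6)) + 2300 = (1302 + 126*(-6)) + 2300 = (1302 - 756) + 2300 = 546 + 2300 = 2846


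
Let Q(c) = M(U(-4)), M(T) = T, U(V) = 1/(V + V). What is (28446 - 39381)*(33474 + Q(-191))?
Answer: -2928294585/8 ≈ -3.6604e+8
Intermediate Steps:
U(V) = 1/(2*V)
Q(c) = -⅛ (Q(c) = (½)/(-4) = (½)*(-¼) = -⅛)
(28446 - 39381)*(33474 + Q(-191)) = (28446 - 39381)*(33474 - ⅛) = -10935*267791/8 = -2928294585/8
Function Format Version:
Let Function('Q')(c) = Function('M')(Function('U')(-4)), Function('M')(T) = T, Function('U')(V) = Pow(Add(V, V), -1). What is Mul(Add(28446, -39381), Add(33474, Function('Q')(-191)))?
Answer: Rational(-2928294585, 8) ≈ -3.6604e+8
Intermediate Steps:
Function('U')(V) = Mul(Rational(1, 2), Pow(V, -1)) (Function('U')(V) = Pow(Mul(2, V), -1) = Mul(Rational(1, 2), Pow(V, -1)))
Function('Q')(c) = Rational(-1, 8) (Function('Q')(c) = Mul(Rational(1, 2), Pow(-4, -1)) = Mul(Rational(1, 2), Rational(-1, 4)) = Rational(-1, 8))
Mul(Add(28446, -39381), Add(33474, Function('Q')(-191))) = Mul(Add(28446, -39381), Add(33474, Rational(-1, 8))) = Mul(-10935, Rational(267791, 8)) = Rational(-2928294585, 8)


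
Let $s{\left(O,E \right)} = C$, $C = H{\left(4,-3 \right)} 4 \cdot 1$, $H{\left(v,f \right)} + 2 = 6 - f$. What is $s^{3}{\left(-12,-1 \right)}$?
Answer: $21952$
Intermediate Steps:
$H{\left(v,f \right)} = 4 - f$ ($H{\left(v,f \right)} = -2 - \left(-6 + f\right) = 4 - f$)
$C = 28$ ($C = \left(4 - -3\right) 4 \cdot 1 = \left(4 + 3\right) 4 \cdot 1 = 7 \cdot 4 \cdot 1 = 28 \cdot 1 = 28$)
$s{\left(O,E \right)} = 28$
$s^{3}{\left(-12,-1 \right)} = 28^{3} = 21952$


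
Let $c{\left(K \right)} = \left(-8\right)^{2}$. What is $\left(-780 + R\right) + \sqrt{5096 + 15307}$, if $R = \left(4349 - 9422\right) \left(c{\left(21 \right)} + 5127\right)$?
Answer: $-26334723 + 3 \sqrt{2267} \approx -2.6335 \cdot 10^{7}$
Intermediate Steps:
$c{\left(K \right)} = 64$
$R = -26333943$ ($R = \left(4349 - 9422\right) \left(64 + 5127\right) = \left(-5073\right) 5191 = -26333943$)
$\left(-780 + R\right) + \sqrt{5096 + 15307} = \left(-780 - 26333943\right) + \sqrt{5096 + 15307} = -26334723 + \sqrt{20403} = -26334723 + 3 \sqrt{2267}$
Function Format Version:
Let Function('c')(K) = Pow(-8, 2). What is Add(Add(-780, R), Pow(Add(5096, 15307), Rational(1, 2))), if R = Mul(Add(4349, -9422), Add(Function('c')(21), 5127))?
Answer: Add(-26334723, Mul(3, Pow(2267, Rational(1, 2)))) ≈ -2.6335e+7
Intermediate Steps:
Function('c')(K) = 64
R = -26333943 (R = Mul(Add(4349, -9422), Add(64, 5127)) = Mul(-5073, 5191) = -26333943)
Add(Add(-780, R), Pow(Add(5096, 15307), Rational(1, 2))) = Add(Add(-780, -26333943), Pow(Add(5096, 15307), Rational(1, 2))) = Add(-26334723, Pow(20403, Rational(1, 2))) = Add(-26334723, Mul(3, Pow(2267, Rational(1, 2))))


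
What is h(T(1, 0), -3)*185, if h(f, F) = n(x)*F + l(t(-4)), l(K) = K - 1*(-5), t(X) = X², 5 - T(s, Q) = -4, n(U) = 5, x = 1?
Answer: 1110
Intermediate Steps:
T(s, Q) = 9 (T(s, Q) = 5 - 1*(-4) = 5 + 4 = 9)
l(K) = 5 + K (l(K) = K + 5 = 5 + K)
h(f, F) = 21 + 5*F (h(f, F) = 5*F + (5 + (-4)²) = 5*F + (5 + 16) = 5*F + 21 = 21 + 5*F)
h(T(1, 0), -3)*185 = (21 + 5*(-3))*185 = (21 - 15)*185 = 6*185 = 1110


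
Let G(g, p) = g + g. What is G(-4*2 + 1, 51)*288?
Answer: -4032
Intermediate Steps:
G(g, p) = 2*g
G(-4*2 + 1, 51)*288 = (2*(-4*2 + 1))*288 = (2*(-8 + 1))*288 = (2*(-7))*288 = -14*288 = -4032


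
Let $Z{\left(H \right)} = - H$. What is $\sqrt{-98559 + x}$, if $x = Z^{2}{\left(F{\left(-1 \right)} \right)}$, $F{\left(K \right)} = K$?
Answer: $i \sqrt{98558} \approx 313.94 i$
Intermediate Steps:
$x = 1$ ($x = \left(\left(-1\right) \left(-1\right)\right)^{2} = 1^{2} = 1$)
$\sqrt{-98559 + x} = \sqrt{-98559 + 1} = \sqrt{-98558} = i \sqrt{98558}$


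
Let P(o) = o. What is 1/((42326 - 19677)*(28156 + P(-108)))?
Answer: 1/635259152 ≈ 1.5742e-9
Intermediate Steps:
1/((42326 - 19677)*(28156 + P(-108))) = 1/((42326 - 19677)*(28156 - 108)) = 1/(22649*28048) = 1/635259152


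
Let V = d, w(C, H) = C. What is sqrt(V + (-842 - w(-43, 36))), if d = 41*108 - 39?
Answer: sqrt(3590) ≈ 59.917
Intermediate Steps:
d = 4389 (d = 4428 - 39 = 4389)
V = 4389
sqrt(V + (-842 - w(-43, 36))) = sqrt(4389 + (-842 - 1*(-43))) = sqrt(4389 + (-842 + 43)) = sqrt(4389 - 799) = sqrt(3590)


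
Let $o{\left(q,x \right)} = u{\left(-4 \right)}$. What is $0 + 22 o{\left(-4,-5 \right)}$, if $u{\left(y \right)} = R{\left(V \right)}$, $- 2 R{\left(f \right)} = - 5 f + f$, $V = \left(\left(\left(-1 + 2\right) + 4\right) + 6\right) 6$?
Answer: $2904$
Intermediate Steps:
$V = 66$ ($V = \left(\left(1 + 4\right) + 6\right) 6 = \left(5 + 6\right) 6 = 11 \cdot 6 = 66$)
$R{\left(f \right)} = 2 f$ ($R{\left(f \right)} = - \frac{- 5 f + f}{2} = - \frac{\left(-4\right) f}{2} = 2 f$)
$u{\left(y \right)} = 132$ ($u{\left(y \right)} = 2 \cdot 66 = 132$)
$o{\left(q,x \right)} = 132$
$0 + 22 o{\left(-4,-5 \right)} = 0 + 22 \cdot 132 = 0 + 2904 = 2904$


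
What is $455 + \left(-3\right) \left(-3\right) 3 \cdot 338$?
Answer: $9581$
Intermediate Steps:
$455 + \left(-3\right) \left(-3\right) 3 \cdot 338 = 455 + 9 \cdot 3 \cdot 338 = 455 + 27 \cdot 338 = 455 + 9126 = 9581$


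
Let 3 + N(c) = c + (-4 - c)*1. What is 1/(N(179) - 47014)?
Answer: -1/47021 ≈ -2.1267e-5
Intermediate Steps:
N(c) = -7 (N(c) = -3 + (c + (-4 - c)*1) = -3 + (c + (-4 - c)) = -3 - 4 = -7)
1/(N(179) - 47014) = 1/(-7 - 47014) = 1/(-47021) = -1/47021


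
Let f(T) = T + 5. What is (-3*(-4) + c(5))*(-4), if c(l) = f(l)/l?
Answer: -56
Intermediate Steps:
f(T) = 5 + T
c(l) = (5 + l)/l
(-3*(-4) + c(5))*(-4) = (-3*(-4) + (5 + 5)/5)*(-4) = (12 + (1/5)*10)*(-4) = (12 + 2)*(-4) = 14*(-4) = -56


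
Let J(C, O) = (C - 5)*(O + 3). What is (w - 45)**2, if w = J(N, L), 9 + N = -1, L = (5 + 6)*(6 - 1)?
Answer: 837225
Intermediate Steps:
L = 55 (L = 11*5 = 55)
N = -10 (N = -9 - 1 = -10)
J(C, O) = (-5 + C)*(3 + O)
w = -870 (w = -15 - 5*55 + 3*(-10) - 10*55 = -15 - 275 - 30 - 550 = -870)
(w - 45)**2 = (-870 - 45)**2 = (-915)**2 = 837225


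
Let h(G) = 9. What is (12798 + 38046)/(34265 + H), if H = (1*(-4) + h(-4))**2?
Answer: 8474/5715 ≈ 1.4828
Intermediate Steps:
H = 25 (H = (1*(-4) + 9)**2 = (-4 + 9)**2 = 5**2 = 25)
(12798 + 38046)/(34265 + H) = (12798 + 38046)/(34265 + 25) = 50844/34290 = 50844*(1/34290) = 8474/5715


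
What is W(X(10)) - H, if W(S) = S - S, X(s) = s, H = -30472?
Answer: 30472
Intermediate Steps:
W(S) = 0
W(X(10)) - H = 0 - 1*(-30472) = 0 + 30472 = 30472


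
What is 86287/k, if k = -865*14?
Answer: -86287/12110 ≈ -7.1253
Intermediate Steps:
k = -12110
86287/k = 86287/(-12110) = 86287*(-1/12110) = -86287/12110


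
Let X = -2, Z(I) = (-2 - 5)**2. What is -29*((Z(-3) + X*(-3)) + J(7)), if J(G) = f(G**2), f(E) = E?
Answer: -3016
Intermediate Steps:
Z(I) = 49 (Z(I) = (-7)**2 = 49)
J(G) = G**2
-29*((Z(-3) + X*(-3)) + J(7)) = -29*((49 - 2*(-3)) + 7**2) = -29*((49 + 6) + 49) = -29*(55 + 49) = -29*104 = -3016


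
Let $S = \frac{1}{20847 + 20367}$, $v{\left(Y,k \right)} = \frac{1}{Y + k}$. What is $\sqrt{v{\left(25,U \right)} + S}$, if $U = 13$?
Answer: $\frac{\sqrt{4037879829}}{391533} \approx 0.1623$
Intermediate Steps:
$S = \frac{1}{41214} \approx 2.4264 \cdot 10^{-5}$
$\sqrt{v{\left(25,U \right)} + S} = \sqrt{\frac{1}{25 + 13} + \frac{1}{41214}} = \sqrt{\frac{1}{38} + \frac{1}{41214}} = \sqrt{\frac{10313}{391533}} = \frac{\sqrt{4037879829}}{391533}$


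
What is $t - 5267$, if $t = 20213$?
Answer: $14946$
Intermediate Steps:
$t - 5267 = 20213 - 5267 = 14946$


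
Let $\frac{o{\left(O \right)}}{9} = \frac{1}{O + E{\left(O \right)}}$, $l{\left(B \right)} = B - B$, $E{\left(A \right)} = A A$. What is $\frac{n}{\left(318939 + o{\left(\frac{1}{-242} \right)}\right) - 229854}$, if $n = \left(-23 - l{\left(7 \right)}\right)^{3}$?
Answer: $- \frac{2932247}{20942409} \approx -0.14001$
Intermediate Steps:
$E{\left(A \right)} = A^{2}$
$l{\left(B \right)} = 0$
$o{\left(O \right)} = \frac{9}{O + O^{2}}$
$n = -12167$ ($n = \left(-23 - 0\right)^{3} = \left(-23 + 0\right)^{3} = \left(-23\right)^{3} = -12167$)
$\frac{n}{\left(318939 + o{\left(\frac{1}{-242} \right)}\right) - 229854} = - \frac{12167}{\left(318939 + \frac{9}{\frac{1}{-242} \left(1 + \frac{1}{-242}\right)}\right) - 229854} = - \frac{12167}{\left(318939 + \frac{9}{\left(- \frac{1}{242}\right) \left(1 - \frac{1}{242}\right)}\right) - 229854} = - \frac{12167}{\left(318939 + 9 \left(-242\right) \frac{1}{\frac{241}{242}}\right) - 229854} = - \frac{12167}{\left(318939 + 9 \left(-242\right) \frac{242}{241}\right) - 229854} = - \frac{12167}{\left(318939 - \frac{527076}{241}\right) - 229854} = - \frac{12167}{\frac{76337223}{241} - 229854} = - \frac{12167}{\frac{20942409}{241}} = \left(-12167\right) \frac{241}{20942409} = - \frac{2932247}{20942409}$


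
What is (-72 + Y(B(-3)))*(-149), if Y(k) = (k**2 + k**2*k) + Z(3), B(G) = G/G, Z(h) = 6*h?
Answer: 7748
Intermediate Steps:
B(G) = 1
Y(k) = 18 + k**2 + k**3 (Y(k) = (k**2 + k**2*k) + 6*3 = (k**2 + k**3) + 18 = 18 + k**2 + k**3)
(-72 + Y(B(-3)))*(-149) = (-72 + (18 + 1**2 + 1**3))*(-149) = (-72 + (18 + 1 + 1))*(-149) = (-72 + 20)*(-149) = -52*(-149) = 7748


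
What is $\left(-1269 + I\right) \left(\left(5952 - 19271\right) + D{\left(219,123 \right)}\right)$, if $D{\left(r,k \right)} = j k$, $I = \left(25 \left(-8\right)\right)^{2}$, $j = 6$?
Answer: $-487274711$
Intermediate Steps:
$I = 40000$ ($I = \left(-200\right)^{2} = 40000$)
$D{\left(r,k \right)} = 6 k$
$\left(-1269 + I\right) \left(\left(5952 - 19271\right) + D{\left(219,123 \right)}\right) = \left(-1269 + 40000\right) \left(\left(5952 - 19271\right) + 6 \cdot 123\right) = 38731 \left(\left(5952 - 19271\right) + 738\right) = 38731 \left(-13319 + 738\right) = 38731 \left(-12581\right) = -487274711$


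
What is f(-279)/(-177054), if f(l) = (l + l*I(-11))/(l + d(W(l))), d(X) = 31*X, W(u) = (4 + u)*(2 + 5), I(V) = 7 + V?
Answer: 9/114140812 ≈ 7.8850e-8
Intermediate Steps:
W(u) = 28 + 7*u (W(u) = (4 + u)*7 = 28 + 7*u)
f(l) = -3*l/(868 + 218*l) (f(l) = (l + l*(7 - 11))/(l + 31*(28 + 7*l)) = (l + l*(-4))/(l + (868 + 217*l)) = (l - 4*l)/(868 + 218*l) = (-3*l)/(868 + 218*l) = -3*l/(868 + 218*l))
f(-279)/(-177054) = -3*(-279)/(868 + 218*(-279))/(-177054) = -3*(-279)/(868 - 60822)*(-1/177054) = -3*(-279)/(-59954)*(-1/177054) = -3*(-279)*(-1/59954)*(-1/177054) = -27/1934*(-1/177054) = 9/114140812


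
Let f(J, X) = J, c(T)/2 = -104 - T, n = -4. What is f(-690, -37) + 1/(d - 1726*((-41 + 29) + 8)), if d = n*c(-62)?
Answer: -4995599/7240 ≈ -690.00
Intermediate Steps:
c(T) = -208 - 2*T (c(T) = 2*(-104 - T) = -208 - 2*T)
d = 336 (d = -4*(-208 - 2*(-62)) = -4*(-208 + 124) = -4*(-84) = 336)
f(-690, -37) + 1/(d - 1726*((-41 + 29) + 8)) = -690 + 1/(336 - 1726*((-41 + 29) + 8)) = -690 + 1/(336 - 1726*(-12 + 8)) = -690 + 1/(336 - 1726*(-4)) = -690 + 1/(336 + 6904) = -690 + 1/7240 = -4995599/7240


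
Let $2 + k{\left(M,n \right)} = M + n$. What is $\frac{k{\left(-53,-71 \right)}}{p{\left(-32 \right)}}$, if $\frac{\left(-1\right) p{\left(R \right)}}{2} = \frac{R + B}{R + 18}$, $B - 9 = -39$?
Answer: $\frac{441}{31} \approx 14.226$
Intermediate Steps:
$B = -30$ ($B = 9 - 39 = -30$)
$k{\left(M,n \right)} = -2 + M + n$ ($k{\left(M,n \right)} = -2 + \left(M + n\right) = -2 + M + n$)
$p{\left(R \right)} = - \frac{2 \left(-30 + R\right)}{18 + R}$ ($p{\left(R \right)} = - 2 \frac{R - 30}{R + 18} = - 2 \frac{-30 + R}{18 + R} = - \frac{2 \left(-30 + R\right)}{18 + R}$)
$\frac{k{\left(-53,-71 \right)}}{p{\left(-32 \right)}} = \frac{-2 - 53 - 71}{2 \frac{1}{18 - 32} \left(30 - -32\right)} = - \frac{126}{2 \frac{1}{-14} \left(30 + 32\right)} = - \frac{126}{2 \left(- \frac{1}{14}\right) 62} = - \frac{126}{- \frac{62}{7}} = \left(-126\right) \left(- \frac{7}{62}\right) = \frac{441}{31}$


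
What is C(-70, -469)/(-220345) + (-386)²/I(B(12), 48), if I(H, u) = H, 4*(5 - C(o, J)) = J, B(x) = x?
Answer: 32830522153/2644140 ≈ 12416.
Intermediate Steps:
C(o, J) = 5 - J/4
C(-70, -469)/(-220345) + (-386)²/I(B(12), 48) = (5 - ¼*(-469))/(-220345) + (-386)²/12 = (5 + 469/4)*(-1/220345) + 148996*(1/12) = (489/4)*(-1/220345) + 37249/3 = -489/881380 + 37249/3 = 32830522153/2644140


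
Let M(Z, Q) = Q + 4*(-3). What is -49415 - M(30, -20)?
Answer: -49383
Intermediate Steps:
M(Z, Q) = -12 + Q (M(Z, Q) = Q - 12 = -12 + Q)
-49415 - M(30, -20) = -49415 - (-12 - 20) = -49415 - 1*(-32) = -49415 + 32 = -49383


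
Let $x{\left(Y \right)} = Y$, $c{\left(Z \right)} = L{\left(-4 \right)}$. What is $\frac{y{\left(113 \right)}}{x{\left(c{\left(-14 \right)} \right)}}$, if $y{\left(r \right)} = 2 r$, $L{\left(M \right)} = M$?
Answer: $- \frac{113}{2} \approx -56.5$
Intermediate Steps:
$c{\left(Z \right)} = -4$
$\frac{y{\left(113 \right)}}{x{\left(c{\left(-14 \right)} \right)}} = \frac{2 \cdot 113}{-4} = 226 \left(- \frac{1}{4}\right) = - \frac{113}{2}$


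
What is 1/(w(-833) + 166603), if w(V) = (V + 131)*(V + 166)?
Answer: 1/634837 ≈ 1.5752e-6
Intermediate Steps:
w(V) = (131 + V)*(166 + V)
1/(w(-833) + 166603) = 1/((21746 + (-833)² + 297*(-833)) + 166603) = 1/((21746 + 693889 - 247401) + 166603) = 1/(468234 + 166603) = 1/634837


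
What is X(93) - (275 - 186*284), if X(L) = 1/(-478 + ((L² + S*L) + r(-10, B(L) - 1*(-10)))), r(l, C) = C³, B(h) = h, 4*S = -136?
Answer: 57684929065/1097736 ≈ 52549.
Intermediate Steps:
S = -34 (S = (¼)*(-136) = -34)
X(L) = 1/(-478 + L² + (10 + L)³ - 34*L) (X(L) = 1/(-478 + ((L² - 34*L) + (L - 1*(-10))³)) = 1/(-478 + ((L² - 34*L) + (L + 10)³)) = 1/(-478 + ((L² - 34*L) + (10 + L)³)) = 1/(-478 + (L² + (10 + L)³ - 34*L)) = 1/(-478 + L² + (10 + L)³ - 34*L))
X(93) - (275 - 186*284) = 1/(-478 + 93² + (10 + 93)³ - 34*93) - (275 - 186*284) = 1/(-478 + 8649 + 103³ - 3162) - (275 - 52824) = 1/(-478 + 8649 + 1092727 - 3162) - 1*(-52549) = 1/1097736 + 52549 = 57684929065/1097736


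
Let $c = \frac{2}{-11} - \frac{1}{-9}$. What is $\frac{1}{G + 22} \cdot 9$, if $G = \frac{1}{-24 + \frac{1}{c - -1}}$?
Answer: $\frac{18981}{46306} \approx 0.4099$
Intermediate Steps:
$c = - \frac{7}{99}$ ($c = 2 \left(- \frac{1}{11}\right) - - \frac{1}{9} = - \frac{2}{11} + \frac{1}{9} = - \frac{7}{99} \approx -0.070707$)
$G = - \frac{92}{2109}$ ($G = \frac{1}{-24 + \frac{1}{- \frac{7}{99} - -1}} = \frac{1}{-24 + \frac{1}{- \frac{7}{99} + 1}} = \frac{1}{-24 + \frac{1}{\frac{92}{99}}} = \frac{1}{-24 + \frac{99}{92}} = \frac{1}{- \frac{2109}{92}} = - \frac{92}{2109} \approx -0.043623$)
$\frac{1}{G + 22} \cdot 9 = \frac{1}{- \frac{92}{2109} + 22} \cdot 9 = \frac{1}{\frac{46306}{2109}} \cdot 9 = \frac{2109}{46306} \cdot 9 = \frac{18981}{46306}$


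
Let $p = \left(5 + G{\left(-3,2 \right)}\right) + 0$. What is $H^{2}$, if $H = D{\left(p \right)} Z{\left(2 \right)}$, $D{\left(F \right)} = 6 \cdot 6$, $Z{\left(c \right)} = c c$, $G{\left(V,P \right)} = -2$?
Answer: $20736$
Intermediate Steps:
$Z{\left(c \right)} = c^{2}$
$p = 3$ ($p = \left(5 - 2\right) + 0 = 3 + 0 = 3$)
$D{\left(F \right)} = 36$
$H = 144$ ($H = 36 \cdot 2^{2} = 36 \cdot 4 = 144$)
$H^{2} = 144^{2} = 20736$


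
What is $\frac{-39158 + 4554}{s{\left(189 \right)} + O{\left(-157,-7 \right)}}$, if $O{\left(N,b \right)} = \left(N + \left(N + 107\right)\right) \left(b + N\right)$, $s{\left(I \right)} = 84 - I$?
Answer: $- \frac{34604}{33843} \approx -1.0225$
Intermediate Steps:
$O{\left(N,b \right)} = \left(107 + 2 N\right) \left(N + b\right)$ ($O{\left(N,b \right)} = \left(N + \left(107 + N\right)\right) \left(N + b\right) = \left(107 + 2 N\right) \left(N + b\right)$)
$\frac{-39158 + 4554}{s{\left(189 \right)} + O{\left(-157,-7 \right)}} = \frac{-39158 + 4554}{\left(84 - 189\right) + \left(2 \left(-157\right)^{2} + 107 \left(-157\right) + 107 \left(-7\right) + 2 \left(-157\right) \left(-7\right)\right)} = - \frac{34604}{\left(84 - 189\right) + \left(2 \cdot 24649 - 16799 - 749 + 2198\right)} = - \frac{34604}{-105 + \left(49298 - 16799 - 749 + 2198\right)} = - \frac{34604}{-105 + 33948} = - \frac{34604}{33843}$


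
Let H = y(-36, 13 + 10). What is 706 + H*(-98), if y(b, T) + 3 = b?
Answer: 4528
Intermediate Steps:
y(b, T) = -3 + b
H = -39 (H = -3 - 36 = -39)
706 + H*(-98) = 706 - 39*(-98) = 706 + 3822 = 4528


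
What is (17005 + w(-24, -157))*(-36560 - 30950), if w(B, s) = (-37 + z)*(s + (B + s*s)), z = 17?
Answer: 31888686050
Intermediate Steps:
w(B, s) = -20*B - 20*s - 20*s² (w(B, s) = (-37 + 17)*(s + (B + s*s)) = -20*(s + (B + s²)) = -20*(B + s + s²) = -20*B - 20*s - 20*s²)
(17005 + w(-24, -157))*(-36560 - 30950) = (17005 + (-20*(-24) - 20*(-157) - 20*(-157)²))*(-36560 - 30950) = (17005 + (480 + 3140 - 20*24649))*(-67510) = (17005 + (480 + 3140 - 492980))*(-67510) = (17005 - 489360)*(-67510) = -472355*(-67510) = 31888686050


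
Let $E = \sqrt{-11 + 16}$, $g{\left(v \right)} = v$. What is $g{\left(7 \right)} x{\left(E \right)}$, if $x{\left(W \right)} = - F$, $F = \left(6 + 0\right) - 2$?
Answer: $-28$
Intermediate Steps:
$F = 4$ ($F = 6 - 2 = 4$)
$E = \sqrt{5} \approx 2.2361$
$x{\left(W \right)} = -4$ ($x{\left(W \right)} = \left(-1\right) 4 = -4$)
$g{\left(7 \right)} x{\left(E \right)} = 7 \left(-4\right) = -28$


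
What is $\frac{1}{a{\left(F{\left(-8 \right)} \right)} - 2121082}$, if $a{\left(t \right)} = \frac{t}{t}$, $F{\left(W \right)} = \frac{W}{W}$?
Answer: $- \frac{1}{2121081} \approx -4.7146 \cdot 10^{-7}$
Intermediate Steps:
$F{\left(W \right)} = 1$
$a{\left(t \right)} = 1$
$\frac{1}{a{\left(F{\left(-8 \right)} \right)} - 2121082} = \frac{1}{1 - 2121082} = \frac{1}{-2121081} = - \frac{1}{2121081}$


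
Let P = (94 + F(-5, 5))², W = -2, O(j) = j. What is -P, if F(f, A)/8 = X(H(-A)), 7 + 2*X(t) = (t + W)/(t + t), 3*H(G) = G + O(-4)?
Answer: -43264/9 ≈ -4807.1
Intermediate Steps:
H(G) = -4/3 + G/3 (H(G) = (G - 4)/3 = (-4 + G)/3 = -4/3 + G/3)
X(t) = -7/2 + (-2 + t)/(4*t) (X(t) = -7/2 + ((t - 2)/(t + t))/2 = -7/2 + ((-2 + t)/((2*t)))/2 = -7/2 + ((-2 + t)*(1/(2*t)))/2 = -7/2 + ((-2 + t)/(2*t))/2 = -7/2 + (-2 + t)/(4*t))
F(f, A) = 2*(46/3 + 13*A/3)/(-4/3 - A/3) (F(f, A) = 8*((-2 - 13*(-4/3 + (-A)/3))/(4*(-4/3 + (-A)/3))) = 8*((-2 - 13*(-4/3 - A/3))/(4*(-4/3 - A/3))) = 8*((-2 + (52/3 + 13*A/3))/(4*(-4/3 - A/3))) = 8*((46/3 + 13*A/3)/(4*(-4/3 - A/3))) = 2*(46/3 + 13*A/3)/(-4/3 - A/3))
P = 43264/9 (P = (94 + 2*(46 + 13*5)/(-4 - 1*5))² = (94 + 2*(46 + 65)/(-4 - 5))² = (94 + 2*111/(-9))² = (94 + 2*(-⅑)*111)² = (94 - 74/3)² = (208/3)² = 43264/9 ≈ 4807.1)
-P = -1*43264/9 = -43264/9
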